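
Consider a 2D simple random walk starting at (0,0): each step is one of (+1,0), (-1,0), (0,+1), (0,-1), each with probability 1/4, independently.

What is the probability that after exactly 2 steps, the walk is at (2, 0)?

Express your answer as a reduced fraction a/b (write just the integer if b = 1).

Answer: 1/16

Derivation:
Let h be the number of horizontal steps (so 2-h are vertical). To end at (2,0) need (h+2)/2 right-steps and ((2-h)+0)/2 up-steps.
Sum over h with 2 ≤ h ≤ 2, h ≡ 0 (mod 2), 2-h ≡ 0 (mod 2):
h=2: C(2,2)·C(2,2)·C(0,0) = 1·1·1 = 1
Total favorable: 1
Total paths: 4^2 = 16
P = 1/16 = 1/16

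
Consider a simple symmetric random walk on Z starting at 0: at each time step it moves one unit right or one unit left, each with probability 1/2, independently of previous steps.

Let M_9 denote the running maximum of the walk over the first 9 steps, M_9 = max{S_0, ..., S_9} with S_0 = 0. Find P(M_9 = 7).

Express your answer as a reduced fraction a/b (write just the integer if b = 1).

Answer: 9/512

Derivation:
Let M_9 = max(S_0,...,S_9). Use the reflection principle: for j ≥ 1, #{paths with M_9 ≥ j} = #{S_9 ≥ j} + #{S_9 ≥ j+1}.
By reflection, #{M_9 ≥ 7} = #{S_9 ≥ 7} + #{S_9 ≥ 8} = 10 + 1 = 11.
#{M_9 ≥ 8} = #{S_9 ≥ 8} + #{S_9 ≥ 9} = 1 + 1 = 2.
#{M_9 = 7} = 11 - 2 = 9.
P(M_9 = 7) = 9/512 = 9/512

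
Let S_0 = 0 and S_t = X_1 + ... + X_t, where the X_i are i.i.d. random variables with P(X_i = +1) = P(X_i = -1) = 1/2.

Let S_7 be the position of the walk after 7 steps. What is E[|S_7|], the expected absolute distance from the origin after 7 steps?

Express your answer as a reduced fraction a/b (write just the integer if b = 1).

Answer: 35/16

Derivation:
S_7 takes values m ≡ 1 (mod 2) with |m| ≤ 7; P(S_7=m) = C(7,(7+m)/2)/2^7.
Total paths: 2^7 = 128
Distribution: P(S=-7)=1/128, P(S=-5)=7/128, P(S=-3)=21/128, P(S=-1)=35/128, P(S=1)=35/128, P(S=3)=21/128, P(S=5)=7/128, P(S=7)=1/128
E[|S_7|] = Σ_m |m|·P(S_7=m) = 280/128 = 35/16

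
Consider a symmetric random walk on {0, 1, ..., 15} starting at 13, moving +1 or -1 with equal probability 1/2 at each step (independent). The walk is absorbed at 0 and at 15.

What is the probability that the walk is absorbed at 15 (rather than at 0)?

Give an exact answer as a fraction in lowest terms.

Answer: 13/15

Derivation:
Symmetric walk (p = 1/2): the harmonic-function argument gives P(hit 15 before 0 | start at 13) = a/N.
P = 13/15 = 13/15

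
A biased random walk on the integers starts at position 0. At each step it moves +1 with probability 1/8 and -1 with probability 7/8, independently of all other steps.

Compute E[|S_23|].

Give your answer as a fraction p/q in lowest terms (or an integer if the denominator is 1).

S_23 takes values m ≡ 1 (mod 2) with |m| ≤ 23; P(S_23=m) = C(23,(23+m)/2) · (1/8)^((23+m)/2) · (7/8)^((23-m)/2).
Distribution: P(S=-23)=27368747340080916343/590295810358705651712, P(S=-21)=89925884117408725127/590295810358705651712, P(S=-19)=141312103613070853771/590295810358705651712, P(S=-17)=141312103613070853771/590295810358705651712, P(S=-15)=100937216866479181265/590295810358705651712, P(S=-13)=54794489156088698401/590295810358705651712, P(S=-11)=23483352495466585029/590295810358705651712, P(S=-9)=8147285559651672357/590295810358705651712, P(S=-7)=1163897937093096051/295147905179352825856, P(S=-5)=277118556450737155/295147905179352825856, P(S=-3)=55423711290147431/295147905179352825856, P(S=-1)=9357249958076839/295147905179352825856, P(S=1)=1336749994010977/295147905179352825856, P(S=3)=161585164111217/295147905179352825856, P(S=5)=16488282052165/295147905179352825856, P(S=7)=1413281318757/295147905179352825856, P(S=9)=201897331251/590295810358705651712, P(S=11)=11876313603/590295810358705651712, P(S=13)=565538743/590295810358705651712, P(S=15)=21260855/590295810358705651712, P(S=17)=607453/590295810358705651712, P(S=19)=12397/590295810358705651712, P(S=21)=161/590295810358705651712, P(S=23)=1/590295810358705651712
E[|S_23|] = Σ_m |m|·P(S_23=m) = 159103287311842651017/9223372036854775808

Answer: 159103287311842651017/9223372036854775808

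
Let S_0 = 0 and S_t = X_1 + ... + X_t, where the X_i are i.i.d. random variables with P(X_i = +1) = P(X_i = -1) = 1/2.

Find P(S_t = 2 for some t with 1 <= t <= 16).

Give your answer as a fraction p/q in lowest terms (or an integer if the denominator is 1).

Count via complement. Let g(t,s) = #length-t paths at position s with S_1..S_t all ≠ 2.
g(t,s) = g(t-1,s-1) + g(t-1,s+1) for s ≠ 2; g(t,2) = 0.
t=0: g(0,0)=1
t=1: g(1,-1)=1 g(1,1)=1
t=2: g(2,-2)=1 g(2,0)=2
t=3: g(3,-3)=1 g(3,-1)=3 g(3,1)=2
t=4: g(4,-4)=1 g(4,-2)=4 g(4,0)=5
t=5: g(5,-5)=1 g(5,-3)=5 g(5,-1)=9 g(5,1)=5
t=6: g(6,-6)=1 g(6,-4)=6 g(6,-2)=14 g(6,0)=14
t=7: g(7,-7)=1 g(7,-5)=7 g(7,-3)=20 g(7,-1)=28 g(7,1)=14
t=8: g(8,-8)=1 g(8,-6)=8 g(8,-4)=27 g(8,-2)=48 g(8,0)=42
t=9: g(9,-9)=1 g(9,-7)=9 g(9,-5)=35 g(9,-3)=75 g(9,-1)=90 g(9,1)=42
t=10: g(10,-10)=1 g(10,-8)=10 g(10,-6)=44 g(10,-4)=110 g(10,-2)=165 g(10,0)=132
t=11: g(11,-11)=1 g(11,-9)=11 g(11,-7)=54 g(11,-5)=154 g(11,-3)=275 g(11,-1)=297 g(11,1)=132
t=12: g(12,-12)=1 g(12,-10)=12 g(12,-8)=65 g(12,-6)=208 g(12,-4)=429 g(12,-2)=572 g(12,0)=429
t=13: g(13,-13)=1 g(13,-11)=13 g(13,-9)=77 g(13,-7)=273 g(13,-5)=637 g(13,-3)=1001 g(13,-1)=1001 g(13,1)=429
t=14: g(14,-14)=1 g(14,-12)=14 g(14,-10)=90 g(14,-8)=350 g(14,-6)=910 g(14,-4)=1638 g(14,-2)=2002 g(14,0)=1430
t=15: g(15,-15)=1 g(15,-13)=15 g(15,-11)=104 g(15,-9)=440 g(15,-7)=1260 g(15,-5)=2548 g(15,-3)=3640 g(15,-1)=3432 g(15,1)=1430
t=16: g(16,-16)=1 g(16,-14)=16 g(16,-12)=119 g(16,-10)=544 g(16,-8)=1700 g(16,-6)=3808 g(16,-4)=6188 g(16,-2)=7072 g(16,0)=4862
Paths never hitting 2: Σ_s g(16,s) = 24310
Paths hitting 2: 2^16 - 24310 = 41226
P = 41226/65536 = 20613/32768

Answer: 20613/32768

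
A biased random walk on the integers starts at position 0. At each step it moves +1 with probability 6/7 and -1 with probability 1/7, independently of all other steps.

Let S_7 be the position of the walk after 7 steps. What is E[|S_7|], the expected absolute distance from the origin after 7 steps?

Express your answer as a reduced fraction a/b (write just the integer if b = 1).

S_7 takes values m ≡ 1 (mod 2) with |m| ≤ 7; P(S_7=m) = C(7,(7+m)/2) · (6/7)^((7+m)/2) · (1/7)^((7-m)/2).
Distribution: P(S=-7)=1/823543, P(S=-5)=6/117649, P(S=-3)=108/117649, P(S=-1)=1080/117649, P(S=1)=6480/117649, P(S=3)=23328/117649, P(S=5)=46656/117649, P(S=7)=279936/823543
E[|S_7|] = Σ_m |m|·P(S_7=m) = 84445/16807

Answer: 84445/16807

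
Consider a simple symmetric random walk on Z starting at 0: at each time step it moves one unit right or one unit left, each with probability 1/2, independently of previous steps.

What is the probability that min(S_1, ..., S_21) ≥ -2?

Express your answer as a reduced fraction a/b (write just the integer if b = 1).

Let f(t,s) = #length-t paths at position s with S_1..S_t all ≥ -2.
f(t,s) = f(t-1,s-1) + f(t-1,s+1) for s ≥ -2; f(t,s) = 0 for s < -2.
t=0: f(0,0)=1
t=1: f(1,-1)=1 f(1,1)=1
t=2: f(2,-2)=1 f(2,0)=2 f(2,2)=1
t=3: f(3,-1)=3 f(3,1)=3 f(3,3)=1
t=4: f(4,-2)=3 f(4,0)=6 f(4,2)=4 f(4,4)=1
t=5: f(5,-1)=9 f(5,1)=10 f(5,3)=5 f(5,5)=1
t=6: f(6,-2)=9 f(6,0)=19 f(6,2)=15 f(6,4)=6 f(6,6)=1
t=7: f(7,-1)=28 f(7,1)=34 f(7,3)=21 f(7,5)=7 f(7,7)=1
t=8: f(8,-2)=28 f(8,0)=62 f(8,2)=55 f(8,4)=28 f(8,6)=8 f(8,8)=1
t=9: f(9,-1)=90 f(9,1)=117 f(9,3)=83 f(9,5)=36 f(9,7)=9 f(9,9)=1
t=10: f(10,-2)=90 f(10,0)=207 f(10,2)=200 f(10,4)=119 f(10,6)=45 f(10,8)=10 f(10,10)=1
t=11: f(11,-1)=297 f(11,1)=407 f(11,3)=319 f(11,5)=164 f(11,7)=55 f(11,9)=11 f(11,11)=1
t=12: f(12,-2)=297 f(12,0)=704 f(12,2)=726 f(12,4)=483 f(12,6)=219 f(12,8)=66 f(12,10)=12 f(12,12)=1
t=13: f(13,-1)=1001 f(13,1)=1430 f(13,3)=1209 f(13,5)=702 f(13,7)=285 f(13,9)=78 f(13,11)=13 f(13,13)=1
t=14: f(14,-2)=1001 f(14,0)=2431 f(14,2)=2639 f(14,4)=1911 f(14,6)=987 f(14,8)=363 f(14,10)=91 f(14,12)=14 f(14,14)=1
t=15: f(15,-1)=3432 f(15,1)=5070 f(15,3)=4550 f(15,5)=2898 f(15,7)=1350 f(15,9)=454 f(15,11)=105 f(15,13)=15 f(15,15)=1
t=16: f(16,-2)=3432 f(16,0)=8502 f(16,2)=9620 f(16,4)=7448 f(16,6)=4248 f(16,8)=1804 f(16,10)=559 f(16,12)=120 f(16,14)=16 f(16,16)=1
t=17: f(17,-1)=11934 f(17,1)=18122 f(17,3)=17068 f(17,5)=11696 f(17,7)=6052 f(17,9)=2363 f(17,11)=679 f(17,13)=136 f(17,15)=17 f(17,17)=1
t=18: f(18,-2)=11934 f(18,0)=30056 f(18,2)=35190 f(18,4)=28764 f(18,6)=17748 f(18,8)=8415 f(18,10)=3042 f(18,12)=815 f(18,14)=153 f(18,16)=18 f(18,18)=1
t=19: f(19,-1)=41990 f(19,1)=65246 f(19,3)=63954 f(19,5)=46512 f(19,7)=26163 f(19,9)=11457 f(19,11)=3857 f(19,13)=968 f(19,15)=171 f(19,17)=19 f(19,19)=1
t=20: f(20,-2)=41990 f(20,0)=107236 f(20,2)=129200 f(20,4)=110466 f(20,6)=72675 f(20,8)=37620 f(20,10)=15314 f(20,12)=4825 f(20,14)=1139 f(20,16)=190 f(20,18)=20 f(20,20)=1
t=21: f(21,-1)=149226 f(21,1)=236436 f(21,3)=239666 f(21,5)=183141 f(21,7)=110295 f(21,9)=52934 f(21,11)=20139 f(21,13)=5964 f(21,15)=1329 f(21,17)=210 f(21,19)=21 f(21,21)=1
Σ_s f(21,s) = 999362
P = 999362/2097152 = 499681/1048576

Answer: 499681/1048576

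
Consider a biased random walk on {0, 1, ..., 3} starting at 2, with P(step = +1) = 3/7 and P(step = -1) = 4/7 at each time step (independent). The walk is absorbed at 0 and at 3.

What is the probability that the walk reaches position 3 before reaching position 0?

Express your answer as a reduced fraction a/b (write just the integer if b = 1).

Answer: 21/37

Derivation:
Biased walk: p = 3/7, q = 4/7, r = q/p = 4/3
Gambler's ruin: P(hit 3 before 0 | start at 2) = (1 - r^a)/(1 - r^N)
r^2 = 16/9; r^3 = 64/27
P = (1 - 16/9) / (1 - 64/27) = -7/9 / -37/27 = 21/37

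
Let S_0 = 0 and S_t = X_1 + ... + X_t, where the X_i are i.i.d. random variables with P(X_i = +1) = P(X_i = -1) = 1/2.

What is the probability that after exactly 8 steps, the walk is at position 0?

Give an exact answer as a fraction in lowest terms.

Answer: 35/128

Derivation:
To return to 0 after 8 steps: need exactly 4 steps of +1 and 4 of -1.
Favorable paths: C(8,4) = 70
Total paths: 2^8 = 256
P = 70/256 = 35/128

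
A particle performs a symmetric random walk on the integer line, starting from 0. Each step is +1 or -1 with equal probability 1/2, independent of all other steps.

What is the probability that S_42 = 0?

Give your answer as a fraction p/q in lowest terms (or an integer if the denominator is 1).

Answer: 67282234305/549755813888

Derivation:
To return to 0 after 42 steps: need exactly 21 steps of +1 and 21 of -1.
Favorable paths: C(42,21) = 538257874440
Total paths: 2^42 = 4398046511104
P = 538257874440/4398046511104 = 67282234305/549755813888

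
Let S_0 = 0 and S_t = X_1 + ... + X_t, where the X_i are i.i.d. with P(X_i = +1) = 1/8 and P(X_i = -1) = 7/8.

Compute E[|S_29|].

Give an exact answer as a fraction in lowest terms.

Answer: 52588275542425628310664647/2417851639229258349412352

Derivation:
S_29 takes values m ≡ 1 (mod 2) with |m| ≤ 29; P(S_29=m) = C(29,(29+m)/2) · (1/8)^((29+m)/2) · (7/8)^((29-m)/2).
Distribution: P(S=-29)=3219905755813179726837607/154742504910672534362390528, P(S=-27)=13339609559797458868327229/154742504910672534362390528, P(S=-25)=13339609559797458868327229/77371252455336267181195264, P(S=-23)=17150926576882447116420723/77371252455336267181195264, P(S=-21)=31851720785638830359067057/154742504910672534362390528, P(S=-19)=22751229132599164542190755/154742504910672534362390528, P(S=-17)=3250175590371309220312965/38685626227668133590597632, P(S=-15)=1525592624051839021779555/38685626227668133590597632, P(S=-13)=2397359837795747034225015/154742504910672534362390528, P(S=-11)=799119945931915678075005/154742504910672534362390528, P(S=-9)=114159992275987954010715/77371252455336267181195264, P(S=-7)=28169348743425599041605/77371252455336267181195264, P(S=-5)=12072578032896685303545/154742504910672534362390528, P(S=-3)=2255316775376303847915/154742504910672534362390528, P(S=-1)=46026872966863343835/19342813113834066795298816, P(S=1)=6575267566694763405/19342813113834066795298816, P(S=3)=6575267566694763405/154742504910672534362390528, P(S=5)=718306540899427935/154742504910672534362390528, P(S=7)=34205073376163235/77371252455336267181195264, P(S=9)=2828991031111245/77371252455336267181195264, P(S=11)=404141575873035/154742504910672534362390528, P(S=13)=24743361788145/154742504910672534362390528, P(S=15)=321342360885/38685626227668133590597632, P(S=17)=13971406995/38685626227668133590597632, P(S=19)=1995915285/154742504910672534362390528, P(S=21)=57026151/154742504910672534362390528, P(S=23)=626661/77371252455336267181195264, P(S=25)=9947/77371252455336267181195264, P(S=27)=203/154742504910672534362390528, P(S=29)=1/154742504910672534362390528
E[|S_29|] = Σ_m |m|·P(S_29=m) = 52588275542425628310664647/2417851639229258349412352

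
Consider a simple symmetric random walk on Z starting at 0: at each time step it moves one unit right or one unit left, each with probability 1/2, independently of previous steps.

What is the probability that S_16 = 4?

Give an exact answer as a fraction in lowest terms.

Answer: 1001/8192

Derivation:
To reach position 4 after 16 steps: need 10 steps of +1 and 6 of -1.
Favorable paths: C(16,10) = 8008
Total paths: 2^16 = 65536
P = 8008/65536 = 1001/8192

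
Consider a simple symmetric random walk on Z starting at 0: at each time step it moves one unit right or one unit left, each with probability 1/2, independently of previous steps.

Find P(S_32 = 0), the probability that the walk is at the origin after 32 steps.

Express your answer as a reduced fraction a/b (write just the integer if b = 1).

To return to 0 after 32 steps: need exactly 16 steps of +1 and 16 of -1.
Favorable paths: C(32,16) = 601080390
Total paths: 2^32 = 4294967296
P = 601080390/4294967296 = 300540195/2147483648

Answer: 300540195/2147483648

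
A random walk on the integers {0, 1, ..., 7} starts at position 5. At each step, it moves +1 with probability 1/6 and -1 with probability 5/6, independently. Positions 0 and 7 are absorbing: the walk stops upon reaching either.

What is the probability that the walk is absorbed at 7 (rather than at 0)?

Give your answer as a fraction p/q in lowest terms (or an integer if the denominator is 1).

Answer: 781/19531

Derivation:
Biased walk: p = 1/6, q = 5/6, r = q/p = 5
Gambler's ruin: P(hit 7 before 0 | start at 5) = (1 - r^a)/(1 - r^N)
r^5 = 3125; r^7 = 78125
P = (1 - 3125) / (1 - 78125) = -3124 / -78124 = 781/19531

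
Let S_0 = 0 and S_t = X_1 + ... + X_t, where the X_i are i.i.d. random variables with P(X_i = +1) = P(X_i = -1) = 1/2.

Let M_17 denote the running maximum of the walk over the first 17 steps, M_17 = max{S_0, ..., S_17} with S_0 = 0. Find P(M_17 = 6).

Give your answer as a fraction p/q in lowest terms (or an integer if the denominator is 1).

Answer: 1547/32768

Derivation:
Let M_17 = max(S_0,...,S_17). Use the reflection principle: for j ≥ 1, #{paths with M_17 ≥ j} = #{S_17 ≥ j} + #{S_17 ≥ j+1}.
By reflection, #{M_17 ≥ 6} = #{S_17 ≥ 6} + #{S_17 ≥ 7} = 9402 + 9402 = 18804.
#{M_17 ≥ 7} = #{S_17 ≥ 7} + #{S_17 ≥ 8} = 9402 + 3214 = 12616.
#{M_17 = 6} = 18804 - 12616 = 6188.
P(M_17 = 6) = 6188/131072 = 1547/32768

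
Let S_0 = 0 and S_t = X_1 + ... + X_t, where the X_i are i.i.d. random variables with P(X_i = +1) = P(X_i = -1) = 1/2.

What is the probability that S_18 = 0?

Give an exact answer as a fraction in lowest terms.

To return to 0 after 18 steps: need exactly 9 steps of +1 and 9 of -1.
Favorable paths: C(18,9) = 48620
Total paths: 2^18 = 262144
P = 48620/262144 = 12155/65536

Answer: 12155/65536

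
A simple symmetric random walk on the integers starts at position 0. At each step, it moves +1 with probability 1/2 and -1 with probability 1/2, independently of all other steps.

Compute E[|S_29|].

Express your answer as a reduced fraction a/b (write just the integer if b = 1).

Answer: 145422675/33554432

Derivation:
S_29 takes values m ≡ 1 (mod 2) with |m| ≤ 29; P(S_29=m) = C(29,(29+m)/2)/2^29.
Total paths: 2^29 = 536870912
Distribution: P(S=-29)=1/536870912, P(S=-27)=29/536870912, P(S=-25)=406/536870912, P(S=-23)=3654/536870912, P(S=-21)=23751/536870912, P(S=-19)=118755/536870912, P(S=-17)=475020/536870912, P(S=-15)=1560780/536870912, P(S=-13)=4292145/536870912, P(S=-11)=10015005/536870912, P(S=-9)=20030010/536870912, P(S=-7)=34597290/536870912, P(S=-5)=51895935/536870912, P(S=-3)=67863915/536870912, P(S=-1)=77558760/536870912, P(S=1)=77558760/536870912, P(S=3)=67863915/536870912, P(S=5)=51895935/536870912, P(S=7)=34597290/536870912, P(S=9)=20030010/536870912, P(S=11)=10015005/536870912, P(S=13)=4292145/536870912, P(S=15)=1560780/536870912, P(S=17)=475020/536870912, P(S=19)=118755/536870912, P(S=21)=23751/536870912, P(S=23)=3654/536870912, P(S=25)=406/536870912, P(S=27)=29/536870912, P(S=29)=1/536870912
E[|S_29|] = Σ_m |m|·P(S_29=m) = 2326762800/536870912 = 145422675/33554432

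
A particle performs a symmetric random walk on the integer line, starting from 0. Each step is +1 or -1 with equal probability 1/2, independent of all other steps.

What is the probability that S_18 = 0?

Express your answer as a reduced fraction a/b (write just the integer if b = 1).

To return to 0 after 18 steps: need exactly 9 steps of +1 and 9 of -1.
Favorable paths: C(18,9) = 48620
Total paths: 2^18 = 262144
P = 48620/262144 = 12155/65536

Answer: 12155/65536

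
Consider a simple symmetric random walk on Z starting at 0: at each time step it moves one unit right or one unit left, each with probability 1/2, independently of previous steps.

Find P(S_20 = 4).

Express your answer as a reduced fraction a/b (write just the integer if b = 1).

To reach position 4 after 20 steps: need 12 steps of +1 and 8 of -1.
Favorable paths: C(20,12) = 125970
Total paths: 2^20 = 1048576
P = 125970/1048576 = 62985/524288

Answer: 62985/524288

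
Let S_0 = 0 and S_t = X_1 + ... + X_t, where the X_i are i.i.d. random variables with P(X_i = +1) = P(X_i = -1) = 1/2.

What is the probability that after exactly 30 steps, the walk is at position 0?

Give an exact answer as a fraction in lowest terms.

Answer: 9694845/67108864

Derivation:
To return to 0 after 30 steps: need exactly 15 steps of +1 and 15 of -1.
Favorable paths: C(30,15) = 155117520
Total paths: 2^30 = 1073741824
P = 155117520/1073741824 = 9694845/67108864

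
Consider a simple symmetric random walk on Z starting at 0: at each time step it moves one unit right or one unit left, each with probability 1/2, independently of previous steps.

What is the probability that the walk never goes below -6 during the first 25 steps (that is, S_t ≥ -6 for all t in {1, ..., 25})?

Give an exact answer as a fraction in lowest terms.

Answer: 27895895/33554432

Derivation:
Let f(t,s) = #length-t paths at position s with S_1..S_t all ≥ -6.
f(t,s) = f(t-1,s-1) + f(t-1,s+1) for s ≥ -6; f(t,s) = 0 for s < -6.
t=0: f(0,0)=1
t=1: f(1,-1)=1 f(1,1)=1
t=2: f(2,-2)=1 f(2,0)=2 f(2,2)=1
t=3: f(3,-3)=1 f(3,-1)=3 f(3,1)=3 f(3,3)=1
t=4: f(4,-4)=1 f(4,-2)=4 f(4,0)=6 f(4,2)=4 f(4,4)=1
t=5: f(5,-5)=1 f(5,-3)=5 f(5,-1)=10 f(5,1)=10 f(5,3)=5 f(5,5)=1
t=6: f(6,-6)=1 f(6,-4)=6 f(6,-2)=15 f(6,0)=20 f(6,2)=15 f(6,4)=6 f(6,6)=1
t=7: f(7,-5)=7 f(7,-3)=21 f(7,-1)=35 f(7,1)=35 f(7,3)=21 f(7,5)=7 f(7,7)=1
t=8: f(8,-6)=7 f(8,-4)=28 f(8,-2)=56 f(8,0)=70 f(8,2)=56 f(8,4)=28 f(8,6)=8 f(8,8)=1
t=9: f(9,-5)=35 f(9,-3)=84 f(9,-1)=126 f(9,1)=126 f(9,3)=84 f(9,5)=36 f(9,7)=9 f(9,9)=1
t=10: f(10,-6)=35 f(10,-4)=119 f(10,-2)=210 f(10,0)=252 f(10,2)=210 f(10,4)=120 f(10,6)=45 f(10,8)=10 f(10,10)=1
t=11: f(11,-5)=154 f(11,-3)=329 f(11,-1)=462 f(11,1)=462 f(11,3)=330 f(11,5)=165 f(11,7)=55 f(11,9)=11 f(11,11)=1
t=12: f(12,-6)=154 f(12,-4)=483 f(12,-2)=791 f(12,0)=924 f(12,2)=792 f(12,4)=495 f(12,6)=220 f(12,8)=66 f(12,10)=12 f(12,12)=1
t=13: f(13,-5)=637 f(13,-3)=1274 f(13,-1)=1715 f(13,1)=1716 f(13,3)=1287 f(13,5)=715 f(13,7)=286 f(13,9)=78 f(13,11)=13 f(13,13)=1
t=14: f(14,-6)=637 f(14,-4)=1911 f(14,-2)=2989 f(14,0)=3431 f(14,2)=3003 f(14,4)=2002 f(14,6)=1001 f(14,8)=364 f(14,10)=91 f(14,12)=14 f(14,14)=1
t=15: f(15,-5)=2548 f(15,-3)=4900 f(15,-1)=6420 f(15,1)=6434 f(15,3)=5005 f(15,5)=3003 f(15,7)=1365 f(15,9)=455 f(15,11)=105 f(15,13)=15 f(15,15)=1
t=16: f(16,-6)=2548 f(16,-4)=7448 f(16,-2)=11320 f(16,0)=12854 f(16,2)=11439 f(16,4)=8008 f(16,6)=4368 f(16,8)=1820 f(16,10)=560 f(16,12)=120 f(16,14)=16 f(16,16)=1
t=17: f(17,-5)=9996 f(17,-3)=18768 f(17,-1)=24174 f(17,1)=24293 f(17,3)=19447 f(17,5)=12376 f(17,7)=6188 f(17,9)=2380 f(17,11)=680 f(17,13)=136 f(17,15)=17 f(17,17)=1
t=18: f(18,-6)=9996 f(18,-4)=28764 f(18,-2)=42942 f(18,0)=48467 f(18,2)=43740 f(18,4)=31823 f(18,6)=18564 f(18,8)=8568 f(18,10)=3060 f(18,12)=816 f(18,14)=153 f(18,16)=18 f(18,18)=1
t=19: f(19,-5)=38760 f(19,-3)=71706 f(19,-1)=91409 f(19,1)=92207 f(19,3)=75563 f(19,5)=50387 f(19,7)=27132 f(19,9)=11628 f(19,11)=3876 f(19,13)=969 f(19,15)=171 f(19,17)=19 f(19,19)=1
t=20: f(20,-6)=38760 f(20,-4)=110466 f(20,-2)=163115 f(20,0)=183616 f(20,2)=167770 f(20,4)=125950 f(20,6)=77519 f(20,8)=38760 f(20,10)=15504 f(20,12)=4845 f(20,14)=1140 f(20,16)=190 f(20,18)=20 f(20,20)=1
t=21: f(21,-5)=149226 f(21,-3)=273581 f(21,-1)=346731 f(21,1)=351386 f(21,3)=293720 f(21,5)=203469 f(21,7)=116279 f(21,9)=54264 f(21,11)=20349 f(21,13)=5985 f(21,15)=1330 f(21,17)=210 f(21,19)=21 f(21,21)=1
t=22: f(22,-6)=149226 f(22,-4)=422807 f(22,-2)=620312 f(22,0)=698117 f(22,2)=645106 f(22,4)=497189 f(22,6)=319748 f(22,8)=170543 f(22,10)=74613 f(22,12)=26334 f(22,14)=7315 f(22,16)=1540 f(22,18)=231 f(22,20)=22 f(22,22)=1
t=23: f(23,-5)=572033 f(23,-3)=1043119 f(23,-1)=1318429 f(23,1)=1343223 f(23,3)=1142295 f(23,5)=816937 f(23,7)=490291 f(23,9)=245156 f(23,11)=100947 f(23,13)=33649 f(23,15)=8855 f(23,17)=1771 f(23,19)=253 f(23,21)=23 f(23,23)=1
t=24: f(24,-6)=572033 f(24,-4)=1615152 f(24,-2)=2361548 f(24,0)=2661652 f(24,2)=2485518 f(24,4)=1959232 f(24,6)=1307228 f(24,8)=735447 f(24,10)=346103 f(24,12)=134596 f(24,14)=42504 f(24,16)=10626 f(24,18)=2024 f(24,20)=276 f(24,22)=24 f(24,24)=1
t=25: f(25,-5)=2187185 f(25,-3)=3976700 f(25,-1)=5023200 f(25,1)=5147170 f(25,3)=4444750 f(25,5)=3266460 f(25,7)=2042675 f(25,9)=1081550 f(25,11)=480699 f(25,13)=177100 f(25,15)=53130 f(25,17)=12650 f(25,19)=2300 f(25,21)=300 f(25,23)=25 f(25,25)=1
Σ_s f(25,s) = 27895895
P = 27895895/33554432 = 27895895/33554432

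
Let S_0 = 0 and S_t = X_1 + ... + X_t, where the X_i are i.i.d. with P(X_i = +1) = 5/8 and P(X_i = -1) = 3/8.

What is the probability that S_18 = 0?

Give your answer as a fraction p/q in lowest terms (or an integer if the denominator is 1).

Answer: 467279033203125/4503599627370496

Derivation:
To be at 0 after 18 steps: need exactly 9 steps of +1 and 9 of -1.
Number of such sequences: C(18,9) = 48620
Each has probability (5/8)^9 · (3/8)^9 = 38443359375/18014398509481984
P = 48620 · 38443359375/18014398509481984 = 467279033203125/4503599627370496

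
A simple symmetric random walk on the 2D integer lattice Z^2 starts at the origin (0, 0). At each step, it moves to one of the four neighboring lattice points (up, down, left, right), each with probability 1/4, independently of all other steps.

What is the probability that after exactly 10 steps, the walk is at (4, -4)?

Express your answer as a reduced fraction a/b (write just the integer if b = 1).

Let h be the number of horizontal steps (so 10-h are vertical). To end at (4,-4) need (h+4)/2 right-steps and ((10-h)-4)/2 up-steps.
Sum over h with 4 ≤ h ≤ 6, h ≡ 0 (mod 2), 10-h ≡ 0 (mod 2):
h=4: C(10,4)·C(4,4)·C(6,1) = 210·1·6 = 1260
h=6: C(10,6)·C(6,5)·C(4,0) = 210·6·1 = 1260
Total favorable: 2520
Total paths: 4^10 = 1048576
P = 2520/1048576 = 315/131072

Answer: 315/131072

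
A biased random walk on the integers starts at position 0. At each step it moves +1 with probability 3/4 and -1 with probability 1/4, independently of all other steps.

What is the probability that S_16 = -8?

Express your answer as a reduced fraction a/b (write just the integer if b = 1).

To reach position -8 after 16 steps: need 4 steps of +1 and 12 steps of -1.
Number of such sequences: C(16,4) = 1820
Each has probability (3/4)^4 · (1/4)^12 = 81/4294967296
P = 1820 · 81/4294967296 = 36855/1073741824

Answer: 36855/1073741824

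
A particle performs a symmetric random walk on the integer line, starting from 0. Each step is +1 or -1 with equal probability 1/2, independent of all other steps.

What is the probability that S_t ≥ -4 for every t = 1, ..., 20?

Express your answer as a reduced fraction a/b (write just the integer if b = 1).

Let f(t,s) = #length-t paths at position s with S_1..S_t all ≥ -4.
f(t,s) = f(t-1,s-1) + f(t-1,s+1) for s ≥ -4; f(t,s) = 0 for s < -4.
t=0: f(0,0)=1
t=1: f(1,-1)=1 f(1,1)=1
t=2: f(2,-2)=1 f(2,0)=2 f(2,2)=1
t=3: f(3,-3)=1 f(3,-1)=3 f(3,1)=3 f(3,3)=1
t=4: f(4,-4)=1 f(4,-2)=4 f(4,0)=6 f(4,2)=4 f(4,4)=1
t=5: f(5,-3)=5 f(5,-1)=10 f(5,1)=10 f(5,3)=5 f(5,5)=1
t=6: f(6,-4)=5 f(6,-2)=15 f(6,0)=20 f(6,2)=15 f(6,4)=6 f(6,6)=1
t=7: f(7,-3)=20 f(7,-1)=35 f(7,1)=35 f(7,3)=21 f(7,5)=7 f(7,7)=1
t=8: f(8,-4)=20 f(8,-2)=55 f(8,0)=70 f(8,2)=56 f(8,4)=28 f(8,6)=8 f(8,8)=1
t=9: f(9,-3)=75 f(9,-1)=125 f(9,1)=126 f(9,3)=84 f(9,5)=36 f(9,7)=9 f(9,9)=1
t=10: f(10,-4)=75 f(10,-2)=200 f(10,0)=251 f(10,2)=210 f(10,4)=120 f(10,6)=45 f(10,8)=10 f(10,10)=1
t=11: f(11,-3)=275 f(11,-1)=451 f(11,1)=461 f(11,3)=330 f(11,5)=165 f(11,7)=55 f(11,9)=11 f(11,11)=1
t=12: f(12,-4)=275 f(12,-2)=726 f(12,0)=912 f(12,2)=791 f(12,4)=495 f(12,6)=220 f(12,8)=66 f(12,10)=12 f(12,12)=1
t=13: f(13,-3)=1001 f(13,-1)=1638 f(13,1)=1703 f(13,3)=1286 f(13,5)=715 f(13,7)=286 f(13,9)=78 f(13,11)=13 f(13,13)=1
t=14: f(14,-4)=1001 f(14,-2)=2639 f(14,0)=3341 f(14,2)=2989 f(14,4)=2001 f(14,6)=1001 f(14,8)=364 f(14,10)=91 f(14,12)=14 f(14,14)=1
t=15: f(15,-3)=3640 f(15,-1)=5980 f(15,1)=6330 f(15,3)=4990 f(15,5)=3002 f(15,7)=1365 f(15,9)=455 f(15,11)=105 f(15,13)=15 f(15,15)=1
t=16: f(16,-4)=3640 f(16,-2)=9620 f(16,0)=12310 f(16,2)=11320 f(16,4)=7992 f(16,6)=4367 f(16,8)=1820 f(16,10)=560 f(16,12)=120 f(16,14)=16 f(16,16)=1
t=17: f(17,-3)=13260 f(17,-1)=21930 f(17,1)=23630 f(17,3)=19312 f(17,5)=12359 f(17,7)=6187 f(17,9)=2380 f(17,11)=680 f(17,13)=136 f(17,15)=17 f(17,17)=1
t=18: f(18,-4)=13260 f(18,-2)=35190 f(18,0)=45560 f(18,2)=42942 f(18,4)=31671 f(18,6)=18546 f(18,8)=8567 f(18,10)=3060 f(18,12)=816 f(18,14)=153 f(18,16)=18 f(18,18)=1
t=19: f(19,-3)=48450 f(19,-1)=80750 f(19,1)=88502 f(19,3)=74613 f(19,5)=50217 f(19,7)=27113 f(19,9)=11627 f(19,11)=3876 f(19,13)=969 f(19,15)=171 f(19,17)=19 f(19,19)=1
t=20: f(20,-4)=48450 f(20,-2)=129200 f(20,0)=169252 f(20,2)=163115 f(20,4)=124830 f(20,6)=77330 f(20,8)=38740 f(20,10)=15503 f(20,12)=4845 f(20,14)=1140 f(20,16)=190 f(20,18)=20 f(20,20)=1
Σ_s f(20,s) = 772616
P = 772616/1048576 = 96577/131072

Answer: 96577/131072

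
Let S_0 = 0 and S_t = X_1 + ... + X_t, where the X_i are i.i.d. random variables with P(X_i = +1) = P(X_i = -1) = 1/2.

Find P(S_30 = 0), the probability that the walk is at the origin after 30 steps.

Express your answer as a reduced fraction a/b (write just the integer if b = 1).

Answer: 9694845/67108864

Derivation:
To return to 0 after 30 steps: need exactly 15 steps of +1 and 15 of -1.
Favorable paths: C(30,15) = 155117520
Total paths: 2^30 = 1073741824
P = 155117520/1073741824 = 9694845/67108864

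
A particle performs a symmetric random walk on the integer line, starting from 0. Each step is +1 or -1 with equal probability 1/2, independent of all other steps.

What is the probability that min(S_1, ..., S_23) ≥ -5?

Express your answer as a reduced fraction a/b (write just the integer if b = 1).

Let f(t,s) = #length-t paths at position s with S_1..S_t all ≥ -5.
f(t,s) = f(t-1,s-1) + f(t-1,s+1) for s ≥ -5; f(t,s) = 0 for s < -5.
t=0: f(0,0)=1
t=1: f(1,-1)=1 f(1,1)=1
t=2: f(2,-2)=1 f(2,0)=2 f(2,2)=1
t=3: f(3,-3)=1 f(3,-1)=3 f(3,1)=3 f(3,3)=1
t=4: f(4,-4)=1 f(4,-2)=4 f(4,0)=6 f(4,2)=4 f(4,4)=1
t=5: f(5,-5)=1 f(5,-3)=5 f(5,-1)=10 f(5,1)=10 f(5,3)=5 f(5,5)=1
t=6: f(6,-4)=6 f(6,-2)=15 f(6,0)=20 f(6,2)=15 f(6,4)=6 f(6,6)=1
t=7: f(7,-5)=6 f(7,-3)=21 f(7,-1)=35 f(7,1)=35 f(7,3)=21 f(7,5)=7 f(7,7)=1
t=8: f(8,-4)=27 f(8,-2)=56 f(8,0)=70 f(8,2)=56 f(8,4)=28 f(8,6)=8 f(8,8)=1
t=9: f(9,-5)=27 f(9,-3)=83 f(9,-1)=126 f(9,1)=126 f(9,3)=84 f(9,5)=36 f(9,7)=9 f(9,9)=1
t=10: f(10,-4)=110 f(10,-2)=209 f(10,0)=252 f(10,2)=210 f(10,4)=120 f(10,6)=45 f(10,8)=10 f(10,10)=1
t=11: f(11,-5)=110 f(11,-3)=319 f(11,-1)=461 f(11,1)=462 f(11,3)=330 f(11,5)=165 f(11,7)=55 f(11,9)=11 f(11,11)=1
t=12: f(12,-4)=429 f(12,-2)=780 f(12,0)=923 f(12,2)=792 f(12,4)=495 f(12,6)=220 f(12,8)=66 f(12,10)=12 f(12,12)=1
t=13: f(13,-5)=429 f(13,-3)=1209 f(13,-1)=1703 f(13,1)=1715 f(13,3)=1287 f(13,5)=715 f(13,7)=286 f(13,9)=78 f(13,11)=13 f(13,13)=1
t=14: f(14,-4)=1638 f(14,-2)=2912 f(14,0)=3418 f(14,2)=3002 f(14,4)=2002 f(14,6)=1001 f(14,8)=364 f(14,10)=91 f(14,12)=14 f(14,14)=1
t=15: f(15,-5)=1638 f(15,-3)=4550 f(15,-1)=6330 f(15,1)=6420 f(15,3)=5004 f(15,5)=3003 f(15,7)=1365 f(15,9)=455 f(15,11)=105 f(15,13)=15 f(15,15)=1
t=16: f(16,-4)=6188 f(16,-2)=10880 f(16,0)=12750 f(16,2)=11424 f(16,4)=8007 f(16,6)=4368 f(16,8)=1820 f(16,10)=560 f(16,12)=120 f(16,14)=16 f(16,16)=1
t=17: f(17,-5)=6188 f(17,-3)=17068 f(17,-1)=23630 f(17,1)=24174 f(17,3)=19431 f(17,5)=12375 f(17,7)=6188 f(17,9)=2380 f(17,11)=680 f(17,13)=136 f(17,15)=17 f(17,17)=1
t=18: f(18,-4)=23256 f(18,-2)=40698 f(18,0)=47804 f(18,2)=43605 f(18,4)=31806 f(18,6)=18563 f(18,8)=8568 f(18,10)=3060 f(18,12)=816 f(18,14)=153 f(18,16)=18 f(18,18)=1
t=19: f(19,-5)=23256 f(19,-3)=63954 f(19,-1)=88502 f(19,1)=91409 f(19,3)=75411 f(19,5)=50369 f(19,7)=27131 f(19,9)=11628 f(19,11)=3876 f(19,13)=969 f(19,15)=171 f(19,17)=19 f(19,19)=1
t=20: f(20,-4)=87210 f(20,-2)=152456 f(20,0)=179911 f(20,2)=166820 f(20,4)=125780 f(20,6)=77500 f(20,8)=38759 f(20,10)=15504 f(20,12)=4845 f(20,14)=1140 f(20,16)=190 f(20,18)=20 f(20,20)=1
t=21: f(21,-5)=87210 f(21,-3)=239666 f(21,-1)=332367 f(21,1)=346731 f(21,3)=292600 f(21,5)=203280 f(21,7)=116259 f(21,9)=54263 f(21,11)=20349 f(21,13)=5985 f(21,15)=1330 f(21,17)=210 f(21,19)=21 f(21,21)=1
t=22: f(22,-4)=326876 f(22,-2)=572033 f(22,0)=679098 f(22,2)=639331 f(22,4)=495880 f(22,6)=319539 f(22,8)=170522 f(22,10)=74612 f(22,12)=26334 f(22,14)=7315 f(22,16)=1540 f(22,18)=231 f(22,20)=22 f(22,22)=1
t=23: f(23,-5)=326876 f(23,-3)=898909 f(23,-1)=1251131 f(23,1)=1318429 f(23,3)=1135211 f(23,5)=815419 f(23,7)=490061 f(23,9)=245134 f(23,11)=100946 f(23,13)=33649 f(23,15)=8855 f(23,17)=1771 f(23,19)=253 f(23,21)=23 f(23,23)=1
Σ_s f(23,s) = 6626668
P = 6626668/8388608 = 1656667/2097152

Answer: 1656667/2097152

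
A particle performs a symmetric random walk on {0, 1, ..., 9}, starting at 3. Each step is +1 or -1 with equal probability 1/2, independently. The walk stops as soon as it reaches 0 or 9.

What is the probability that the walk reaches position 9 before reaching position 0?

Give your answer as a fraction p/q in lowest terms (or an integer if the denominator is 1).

Answer: 1/3

Derivation:
Symmetric walk (p = 1/2): the harmonic-function argument gives P(hit 9 before 0 | start at 3) = a/N.
P = 3/9 = 1/3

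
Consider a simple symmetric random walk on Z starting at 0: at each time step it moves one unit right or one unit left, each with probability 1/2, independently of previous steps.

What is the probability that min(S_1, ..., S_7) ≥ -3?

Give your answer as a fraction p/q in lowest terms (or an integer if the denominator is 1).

Answer: 7/8

Derivation:
Let f(t,s) = #length-t paths at position s with S_1..S_t all ≥ -3.
f(t,s) = f(t-1,s-1) + f(t-1,s+1) for s ≥ -3; f(t,s) = 0 for s < -3.
t=0: f(0,0)=1
t=1: f(1,-1)=1 f(1,1)=1
t=2: f(2,-2)=1 f(2,0)=2 f(2,2)=1
t=3: f(3,-3)=1 f(3,-1)=3 f(3,1)=3 f(3,3)=1
t=4: f(4,-2)=4 f(4,0)=6 f(4,2)=4 f(4,4)=1
t=5: f(5,-3)=4 f(5,-1)=10 f(5,1)=10 f(5,3)=5 f(5,5)=1
t=6: f(6,-2)=14 f(6,0)=20 f(6,2)=15 f(6,4)=6 f(6,6)=1
t=7: f(7,-3)=14 f(7,-1)=34 f(7,1)=35 f(7,3)=21 f(7,5)=7 f(7,7)=1
Σ_s f(7,s) = 112
P = 112/128 = 7/8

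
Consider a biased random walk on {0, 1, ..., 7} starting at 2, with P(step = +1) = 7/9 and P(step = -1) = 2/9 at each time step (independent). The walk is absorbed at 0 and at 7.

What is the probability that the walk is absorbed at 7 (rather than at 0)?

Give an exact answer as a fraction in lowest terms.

Biased walk: p = 7/9, q = 2/9, r = q/p = 2/7
Gambler's ruin: P(hit 7 before 0 | start at 2) = (1 - r^a)/(1 - r^N)
r^2 = 4/49; r^7 = 128/823543
P = (1 - 4/49) / (1 - 128/823543) = 45/49 / 823415/823543 = 151263/164683

Answer: 151263/164683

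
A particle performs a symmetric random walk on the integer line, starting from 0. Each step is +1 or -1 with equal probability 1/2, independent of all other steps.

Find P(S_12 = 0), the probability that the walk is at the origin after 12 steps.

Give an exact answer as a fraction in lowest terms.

To return to 0 after 12 steps: need exactly 6 steps of +1 and 6 of -1.
Favorable paths: C(12,6) = 924
Total paths: 2^12 = 4096
P = 924/4096 = 231/1024

Answer: 231/1024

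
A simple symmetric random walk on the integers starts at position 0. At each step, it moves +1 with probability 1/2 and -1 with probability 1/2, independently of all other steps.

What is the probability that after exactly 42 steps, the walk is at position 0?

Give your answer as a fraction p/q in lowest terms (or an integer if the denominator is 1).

Answer: 67282234305/549755813888

Derivation:
To return to 0 after 42 steps: need exactly 21 steps of +1 and 21 of -1.
Favorable paths: C(42,21) = 538257874440
Total paths: 2^42 = 4398046511104
P = 538257874440/4398046511104 = 67282234305/549755813888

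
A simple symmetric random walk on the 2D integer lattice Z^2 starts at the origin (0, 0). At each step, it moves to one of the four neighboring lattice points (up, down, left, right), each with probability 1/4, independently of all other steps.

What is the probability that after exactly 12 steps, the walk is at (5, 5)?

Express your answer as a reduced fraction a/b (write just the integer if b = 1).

Answer: 693/1048576

Derivation:
Let h be the number of horizontal steps (so 12-h are vertical). To end at (5,5) need (h+5)/2 right-steps and ((12-h)+5)/2 up-steps.
Sum over h with 5 ≤ h ≤ 7, h ≡ 1 (mod 2), 12-h ≡ 1 (mod 2):
h=5: C(12,5)·C(5,5)·C(7,6) = 792·1·7 = 5544
h=7: C(12,7)·C(7,6)·C(5,5) = 792·7·1 = 5544
Total favorable: 11088
Total paths: 4^12 = 16777216
P = 11088/16777216 = 693/1048576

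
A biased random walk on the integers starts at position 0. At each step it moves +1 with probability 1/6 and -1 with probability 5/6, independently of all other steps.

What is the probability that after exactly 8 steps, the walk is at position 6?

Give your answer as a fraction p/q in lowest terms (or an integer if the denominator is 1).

To reach position 6 after 8 steps: need 7 steps of +1 and 1 step of -1.
Number of such sequences: C(8,7) = 8
Each has probability (1/6)^7 · (5/6)^1 = 5/1679616
P = 8 · 5/1679616 = 5/209952

Answer: 5/209952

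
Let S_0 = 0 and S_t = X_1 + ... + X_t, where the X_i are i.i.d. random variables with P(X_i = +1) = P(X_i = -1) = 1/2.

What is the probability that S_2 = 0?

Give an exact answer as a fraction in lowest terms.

To return to 0 after 2 steps: need exactly 1 step of +1 and 1 of -1.
Favorable paths: C(2,1) = 2
Total paths: 2^2 = 4
P = 2/4 = 1/2

Answer: 1/2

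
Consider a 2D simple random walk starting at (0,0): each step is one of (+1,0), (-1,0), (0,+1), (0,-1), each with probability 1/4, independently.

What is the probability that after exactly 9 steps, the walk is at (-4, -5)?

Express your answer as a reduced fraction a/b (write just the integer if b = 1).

Answer: 63/131072

Derivation:
Let h be the number of horizontal steps (so 9-h are vertical). To end at (-4,-5) need (h-4)/2 right-steps and ((9-h)-5)/2 up-steps.
Sum over h with 4 ≤ h ≤ 4, h ≡ 0 (mod 2), 9-h ≡ 1 (mod 2):
h=4: C(9,4)·C(4,0)·C(5,0) = 126·1·1 = 126
Total favorable: 126
Total paths: 4^9 = 262144
P = 126/262144 = 63/131072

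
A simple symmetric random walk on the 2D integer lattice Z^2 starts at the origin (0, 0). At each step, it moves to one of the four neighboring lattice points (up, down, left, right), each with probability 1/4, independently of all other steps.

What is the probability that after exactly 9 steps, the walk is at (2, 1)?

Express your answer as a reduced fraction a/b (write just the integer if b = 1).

Let h be the number of horizontal steps (so 9-h are vertical). To end at (2,1) need (h+2)/2 right-steps and ((9-h)+1)/2 up-steps.
Sum over h with 2 ≤ h ≤ 8, h ≡ 0 (mod 2), 9-h ≡ 1 (mod 2):
h=2: C(9,2)·C(2,2)·C(7,4) = 36·1·35 = 1260
h=4: C(9,4)·C(4,3)·C(5,3) = 126·4·10 = 5040
h=6: C(9,6)·C(6,4)·C(3,2) = 84·15·3 = 3780
h=8: C(9,8)·C(8,5)·C(1,1) = 9·56·1 = 504
Total favorable: 10584
Total paths: 4^9 = 262144
P = 10584/262144 = 1323/32768

Answer: 1323/32768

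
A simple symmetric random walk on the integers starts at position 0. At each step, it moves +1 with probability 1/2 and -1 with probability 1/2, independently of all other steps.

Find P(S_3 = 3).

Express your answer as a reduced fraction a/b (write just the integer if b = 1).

To reach position 3 after 3 steps: need 3 steps of +1 and 0 of -1.
Favorable paths: C(3,3) = 1
Total paths: 2^3 = 8
P = 1/8 = 1/8

Answer: 1/8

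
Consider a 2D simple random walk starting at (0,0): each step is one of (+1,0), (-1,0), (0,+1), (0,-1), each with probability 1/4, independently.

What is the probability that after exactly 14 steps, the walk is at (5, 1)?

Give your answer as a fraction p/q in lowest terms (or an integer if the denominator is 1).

Let h be the number of horizontal steps (so 14-h are vertical). To end at (5,1) need (h+5)/2 right-steps and ((14-h)+1)/2 up-steps.
Sum over h with 5 ≤ h ≤ 13, h ≡ 1 (mod 2), 14-h ≡ 1 (mod 2):
h=5: C(14,5)·C(5,5)·C(9,5) = 2002·1·126 = 252252
h=7: C(14,7)·C(7,6)·C(7,4) = 3432·7·35 = 840840
h=9: C(14,9)·C(9,7)·C(5,3) = 2002·36·10 = 720720
h=11: C(14,11)·C(11,8)·C(3,2) = 364·165·3 = 180180
h=13: C(14,13)·C(13,9)·C(1,1) = 14·715·1 = 10010
Total favorable: 2004002
Total paths: 4^14 = 268435456
P = 2004002/268435456 = 1002001/134217728

Answer: 1002001/134217728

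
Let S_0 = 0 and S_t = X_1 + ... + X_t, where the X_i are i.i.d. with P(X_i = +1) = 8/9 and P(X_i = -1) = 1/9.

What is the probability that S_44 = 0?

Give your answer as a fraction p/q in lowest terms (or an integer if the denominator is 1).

To be at 0 after 44 steps: need exactly 22 steps of +1 and 22 of -1.
Number of such sequences: C(44,22) = 2104098963720
Each has probability (8/9)^22 · (1/9)^22 = 73786976294838206464/969773729787523602876821942164080815560161
P = 2104098963720 · 73786976294838206464/969773729787523602876821942164080815560161 = 51751700119333758468655268495360/323257909929174534292273980721360271853387

Answer: 51751700119333758468655268495360/323257909929174534292273980721360271853387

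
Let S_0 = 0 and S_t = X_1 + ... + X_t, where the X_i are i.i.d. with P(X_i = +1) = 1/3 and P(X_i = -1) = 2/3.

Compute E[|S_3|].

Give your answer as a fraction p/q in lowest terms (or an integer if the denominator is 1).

Answer: 5/3

Derivation:
S_3 takes values m ≡ 1 (mod 2) with |m| ≤ 3; P(S_3=m) = C(3,(3+m)/2) · (1/3)^((3+m)/2) · (2/3)^((3-m)/2).
Distribution: P(S=-3)=8/27, P(S=-1)=4/9, P(S=1)=2/9, P(S=3)=1/27
E[|S_3|] = Σ_m |m|·P(S_3=m) = 5/3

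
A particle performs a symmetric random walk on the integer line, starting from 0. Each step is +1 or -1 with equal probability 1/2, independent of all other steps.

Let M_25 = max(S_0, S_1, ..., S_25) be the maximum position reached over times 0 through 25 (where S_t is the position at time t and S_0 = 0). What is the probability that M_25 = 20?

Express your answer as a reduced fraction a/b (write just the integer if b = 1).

Answer: 75/8388608

Derivation:
Let M_25 = max(S_0,...,S_25). Use the reflection principle: for j ≥ 1, #{paths with M_25 ≥ j} = #{S_25 ≥ j} + #{S_25 ≥ j+1}.
By reflection, #{M_25 ≥ 20} = #{S_25 ≥ 20} + #{S_25 ≥ 21} = 326 + 326 = 652.
#{M_25 ≥ 21} = #{S_25 ≥ 21} + #{S_25 ≥ 22} = 326 + 26 = 352.
#{M_25 = 20} = 652 - 352 = 300.
P(M_25 = 20) = 300/33554432 = 75/8388608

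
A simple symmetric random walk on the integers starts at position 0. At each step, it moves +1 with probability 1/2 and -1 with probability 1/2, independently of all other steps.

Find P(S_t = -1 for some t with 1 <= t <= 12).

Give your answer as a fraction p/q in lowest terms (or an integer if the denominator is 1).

Answer: 793/1024

Derivation:
Count via complement. Let g(t,s) = #length-t paths at position s with S_1..S_t all ≠ -1.
g(t,s) = g(t-1,s-1) + g(t-1,s+1) for s ≠ -1; g(t,-1) = 0.
t=0: g(0,0)=1
t=1: g(1,1)=1
t=2: g(2,0)=1 g(2,2)=1
t=3: g(3,1)=2 g(3,3)=1
t=4: g(4,0)=2 g(4,2)=3 g(4,4)=1
t=5: g(5,1)=5 g(5,3)=4 g(5,5)=1
t=6: g(6,0)=5 g(6,2)=9 g(6,4)=5 g(6,6)=1
t=7: g(7,1)=14 g(7,3)=14 g(7,5)=6 g(7,7)=1
t=8: g(8,0)=14 g(8,2)=28 g(8,4)=20 g(8,6)=7 g(8,8)=1
t=9: g(9,1)=42 g(9,3)=48 g(9,5)=27 g(9,7)=8 g(9,9)=1
t=10: g(10,0)=42 g(10,2)=90 g(10,4)=75 g(10,6)=35 g(10,8)=9 g(10,10)=1
t=11: g(11,1)=132 g(11,3)=165 g(11,5)=110 g(11,7)=44 g(11,9)=10 g(11,11)=1
t=12: g(12,0)=132 g(12,2)=297 g(12,4)=275 g(12,6)=154 g(12,8)=54 g(12,10)=11 g(12,12)=1
Paths never hitting -1: Σ_s g(12,s) = 924
Paths hitting -1: 2^12 - 924 = 3172
P = 3172/4096 = 793/1024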